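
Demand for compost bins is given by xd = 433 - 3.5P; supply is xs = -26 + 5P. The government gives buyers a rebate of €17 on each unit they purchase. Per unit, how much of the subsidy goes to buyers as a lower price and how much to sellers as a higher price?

Buyers gain €10 per unit; sellers gain €7 per unit

Pre-subsidy: 433 - 3.5P = -26 + 5P gives P* = 54, x* = 244.
With the rebate, buyers effectively pay Pb = Ps − 17, where Ps is the price sellers receive.
Demand in terms of Ps becomes xd = 433 − 3.5(Ps − 17) = 492.5 - 3.5Ps. Setting this equal to supply: 492.5 - 3.5Ps = -26 + 5Ps, so Ps = 61.
Buyers pay Pb = 61 − 17 = 44; x' = -26 + 5·61 = 279.
Buyers' price falls by P* − Pb = 54 − 44 = 10; sellers' price rises by Ps − P* = 61 − 54 = 7.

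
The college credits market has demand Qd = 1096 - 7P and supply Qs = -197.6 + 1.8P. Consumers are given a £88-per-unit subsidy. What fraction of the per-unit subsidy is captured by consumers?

Consumer share = 9/44

Pre-subsidy: 1096 - 7P = -197.6 + 1.8P gives P* = 147, Q* = 67.
With the rebate, buyers effectively pay Pb = Ps − 88, where Ps is the price sellers receive.
Demand in terms of Ps becomes Qd = 1096 − 7(Ps − 88) = 1712 - 7Ps. Setting this equal to supply: 1712 - 7Ps = -197.6 + 1.8Ps, so Ps = 217.
Buyers pay Pb = 217 − 88 = 129; Q' = -197.6 + 1.8·217 = 193.
Buyers' price falls by P* − Pb = 147 − 129 = 18; sellers' price rises by Ps − P* = 217 − 147 = 70.
So consumers capture 18/88 = 9/44 of each unit of subsidy.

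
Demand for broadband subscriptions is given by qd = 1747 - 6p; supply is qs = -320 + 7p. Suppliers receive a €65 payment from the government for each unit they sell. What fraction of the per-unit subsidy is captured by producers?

Producer share = 6/13

Pre-subsidy: 1747 - 6p = -320 + 7p gives p* = 159, q* = 793.
With the subsidy, sellers receive ps = pb + 65 for each unit, where pb is the price buyers pay.
Supply in terms of pb becomes qs = -320 + 7(pb + 65) = 135 + 7pb. Setting this equal to demand: 1747 - 6pb = 135 + 7pb, so pb = 124.
Sellers receive ps = 124 + 65 = 189; q' = 1747 − 6·124 = 1003.
Buyers' price falls by p* − pb = 159 − 124 = 35; sellers' price rises by ps − p* = 189 − 159 = 30.
So producers capture 30/65 = 6/13 of each unit of subsidy.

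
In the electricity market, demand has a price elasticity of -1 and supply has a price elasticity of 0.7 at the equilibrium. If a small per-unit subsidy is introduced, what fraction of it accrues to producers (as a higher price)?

Producer share = 10/17

For a small subsidy around the equilibrium, the benefit split depends on the relative slopes, which at a point are proportional to the elasticities.
Buyer share = εs/(εs + |εd|) = 0.7/(0.7 + 1) = 7/17; seller share = |εd|/(εs + |εd|) = 10/17.
So producers capture 10/17 of the subsidy.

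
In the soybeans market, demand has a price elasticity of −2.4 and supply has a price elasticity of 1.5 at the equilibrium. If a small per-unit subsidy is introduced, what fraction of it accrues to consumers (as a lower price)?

For a small subsidy around the equilibrium, the benefit split depends on the relative slopes, which at a point are proportional to the elasticities.
Buyer share = εs/(εs + |εd|) = 1.5/(1.5 + 2.4) = 5/13; seller share = |εd|/(εs + |εd|) = 8/13.

Consumer share = 5/13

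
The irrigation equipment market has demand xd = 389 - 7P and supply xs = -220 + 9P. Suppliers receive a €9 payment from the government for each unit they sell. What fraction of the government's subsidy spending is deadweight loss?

DWL / government spending = 567/5056

Pre-subsidy: 389 - 7P = -220 + 9P gives P* = 38.0625, x* = 122.5625.
With the subsidy, sellers receive Ps = Pb + 9 for each unit, where Pb is the price buyers pay.
Supply in terms of Pb becomes xs = -220 + 9(Pb + 9) = -139 + 9Pb. Setting this equal to demand: 389 - 7Pb = -139 + 9Pb, so Pb = 33.
Sellers receive Ps = 33 + 9 = 42; x' = 389 − 7·33 = 158.
ΔCS = ½(122.5625 + 158)(38.0625 − 33) = 710.173828125; ΔPS = ½(122.5625 + 158)(42 − 38.0625) = 552.357421875.
Government spending = 9 × 158 = 1422.
DWL = ½ × 9 × (158 − 122.5625) = 159.46875; fraction = 159.46875 / 1422 = 567/5056.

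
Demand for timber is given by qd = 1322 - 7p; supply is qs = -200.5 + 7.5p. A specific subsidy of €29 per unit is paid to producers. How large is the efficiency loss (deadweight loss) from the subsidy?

Pre-subsidy: 1322 - 7p = -200.5 + 7.5p gives p* = 105, q* = 587.
With the subsidy, sellers receive ps = pb + 29 for each unit, where pb is the price buyers pay.
Supply in terms of pb becomes qs = -200.5 + 7.5(pb + 29) = 17 + 7.5pb. Setting this equal to demand: 1322 - 7pb = 17 + 7.5pb, so pb = 90.
Sellers receive ps = 90 + 29 = 119; q' = 1322 − 7·90 = 692.
The subsidy expands output by 692 − 587 = 105 past the efficient level; on those units the gap between marginal cost and willingness to pay runs from 0 up to 29.
DWL = ½ × 29 × 105 = 1522.5.

Deadweight loss = €1522.5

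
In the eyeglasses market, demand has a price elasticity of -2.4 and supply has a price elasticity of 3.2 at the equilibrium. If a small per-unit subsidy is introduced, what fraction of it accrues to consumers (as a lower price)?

Consumer share = 4/7

For a small subsidy around the equilibrium, the benefit split depends on the relative slopes, which at a point are proportional to the elasticities.
Buyer share = εs/(εs + |εd|) = 3.2/(3.2 + 2.4) = 4/7; seller share = |εd|/(εs + |εd|) = 3/7.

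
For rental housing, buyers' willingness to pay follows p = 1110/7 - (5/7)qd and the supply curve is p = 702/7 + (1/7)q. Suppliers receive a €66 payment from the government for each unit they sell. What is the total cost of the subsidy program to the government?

Pre-subsidy: 1110/7 - (5/7)q = 702/7 + (1/7)q gives q* = 68 and p* = 110.
With the subsidy, sellers receive ps = pb + 66 for each unit, where pb is the price buyers pay.
On the curves, pb = 1110/7 - (5/7)q and ps = 702/7 + (1/7)q; the wedge ps − pb = 66 gives 702/7 + (1/7)q − (1110/7 - (5/7)q) = 66, so q' = 145.
Then pb = 1110/7 − (5/7)·145 = 55 and ps = 702/7 + (1/7)·145 = 121.
Government outlay = subsidy × quantity = 66 × 145 = 9570.

Government cost = €9570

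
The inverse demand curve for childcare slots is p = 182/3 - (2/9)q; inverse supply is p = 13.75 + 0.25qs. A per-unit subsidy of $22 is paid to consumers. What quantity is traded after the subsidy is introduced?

q' = 2481/17

Pre-subsidy: 182/3 - (2/9)q = 13.75 + 0.25q gives q* = 1689/17 and p* = 656/17.
With the rebate, buyers effectively pay pb = ps − 22, where ps is the price sellers receive.
On the curves, pb = 182/3 - (2/9)q and ps = 13.75 + 0.25q; the wedge ps − pb = 22 gives 13.75 + 0.25q − (182/3 - (2/9)q) = 22, so q' = 2481/17.
Then pb = 182/3 − (2/9)·(2481/17) = 480/17 and ps = 13.75 + 0.25·(2481/17) = 854/17.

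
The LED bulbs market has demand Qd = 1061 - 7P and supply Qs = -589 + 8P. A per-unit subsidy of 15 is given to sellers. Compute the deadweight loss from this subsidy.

Deadweight loss = 420

Pre-subsidy: 1061 - 7P = -589 + 8P gives P* = 110, Q* = 291.
With the subsidy, sellers receive Ps = Pb + 15 for each unit, where Pb is the price buyers pay.
Supply in terms of Pb becomes Qs = -589 + 8(Pb + 15) = -469 + 8Pb. Setting this equal to demand: 1061 - 7Pb = -469 + 8Pb, so Pb = 102.
Sellers receive Ps = 102 + 15 = 117; Q' = 1061 − 7·102 = 347.
The subsidy expands output by 347 − 291 = 56 past the efficient level; on those units the gap between marginal cost and willingness to pay runs from 0 up to 15.
DWL = ½ × 15 × 56 = 420.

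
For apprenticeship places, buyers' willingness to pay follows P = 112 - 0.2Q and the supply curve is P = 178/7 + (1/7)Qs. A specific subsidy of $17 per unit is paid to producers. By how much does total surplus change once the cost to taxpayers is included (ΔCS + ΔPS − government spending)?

Pre-subsidy: 112 - 0.2Q = 178/7 + (1/7)Q gives Q* = 252.5 and P* = 61.5.
With the subsidy, sellers receive Ps = Pb + 17 for each unit, where Pb is the price buyers pay.
On the curves, Pb = 112 - 0.2Q and Ps = 178/7 + (1/7)Q; the wedge Ps − Pb = 17 gives 178/7 + (1/7)Q − (112 - 0.2Q) = 17, so Q' = 3625/12.
Then Pb = 112 − 0.2·(3625/12) = 619/12 and Ps = 178/7 + (1/7)·(3625/12) = 823/12.
ΔCS = ½(252.5 + 3625/12)(61.5 − 619/12) = 791945/288; ΔPS = ½(252.5 + 3625/12)(823/12 − 61.5) = 565675/288.
Government spending = 17 × 3625/12 = 61625/12.
Net change = 791945/288 + 565675/288 − 61625/12 = -10115/24. The loss equals the DWL triangle ½·17·595/12.

Net change in total surplus = -10115/24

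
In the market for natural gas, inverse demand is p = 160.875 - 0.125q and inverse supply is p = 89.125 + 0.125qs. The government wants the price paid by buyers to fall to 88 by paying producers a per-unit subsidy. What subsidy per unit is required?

Required subsidy s = 74 per unit

At a buyer price of 88, quantity demanded is 1287 − 8·88 = 583.
Sellers supply 583 only when they receive ps = 89.125 + 0.125·583 = 162.
s = ps − pb = 162 − 88 = 74.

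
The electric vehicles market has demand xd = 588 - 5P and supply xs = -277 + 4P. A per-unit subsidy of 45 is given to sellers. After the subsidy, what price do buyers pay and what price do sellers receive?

Buyers pay 685/9; sellers receive 1090/9

Pre-subsidy: 588 - 5P = -277 + 4P gives P* = 865/9, x* = 967/9.
With the subsidy, sellers receive Ps = Pb + 45 for each unit, where Pb is the price buyers pay.
Supply in terms of Pb becomes xs = -277 + 4(Pb + 45) = -97 + 4Pb. Setting this equal to demand: 588 - 5Pb = -97 + 4Pb, so Pb = 685/9.
Sellers receive Ps = 685/9 + 45 = 1090/9; x' = 588 − 5·(685/9) = 1867/9.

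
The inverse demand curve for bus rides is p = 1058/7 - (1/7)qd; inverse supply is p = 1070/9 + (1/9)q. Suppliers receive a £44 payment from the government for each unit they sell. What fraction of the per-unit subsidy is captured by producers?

Pre-subsidy: 1058/7 - (1/7)q = 1070/9 + (1/9)q gives q* = 127 and p* = 133.
With the subsidy, sellers receive ps = pb + 44 for each unit, where pb is the price buyers pay.
On the curves, pb = 1058/7 - (1/7)q and ps = 1070/9 + (1/9)q; the wedge ps − pb = 44 gives 1070/9 + (1/9)q − (1058/7 - (1/7)q) = 44, so q' = 300.25.
Then pb = 1058/7 − (1/7)·300.25 = 108.25 and ps = 1070/9 + (1/9)·300.25 = 152.25.
Buyers' price falls by p* − pb = 133 − 108.25 = 24.75; sellers' price rises by ps − p* = 152.25 − 133 = 19.25.
So producers capture 19.25/44 = 0.4375 of each unit of subsidy.

Producer share = 0.4375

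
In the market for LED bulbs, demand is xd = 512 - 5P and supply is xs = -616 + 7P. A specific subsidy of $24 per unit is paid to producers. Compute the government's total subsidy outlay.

Government cost = $2688

Pre-subsidy: 512 - 5P = -616 + 7P gives P* = 94, x* = 42.
With the subsidy, sellers receive Ps = Pb + 24 for each unit, where Pb is the price buyers pay.
Supply in terms of Pb becomes xs = -616 + 7(Pb + 24) = -448 + 7Pb. Setting this equal to demand: 512 - 5Pb = -448 + 7Pb, so Pb = 80.
Sellers receive Ps = 80 + 24 = 104; x' = 512 − 5·80 = 112.
Government outlay = subsidy × quantity = 24 × 112 = 2688.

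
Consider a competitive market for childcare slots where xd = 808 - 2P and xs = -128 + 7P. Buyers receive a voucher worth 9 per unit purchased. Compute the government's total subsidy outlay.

Pre-subsidy: 808 - 2P = -128 + 7P gives P* = 104, x* = 600.
With the rebate, buyers effectively pay Pb = Ps − 9, where Ps is the price sellers receive.
Demand in terms of Ps becomes xd = 808 − 2(Ps − 9) = 826 - 2Ps. Setting this equal to supply: 826 - 2Ps = -128 + 7Ps, so Ps = 106.
Buyers pay Pb = 106 − 9 = 97; x' = -128 + 7·106 = 614.
Government outlay = subsidy × quantity = 9 × 614 = 5526.

Government cost = 5526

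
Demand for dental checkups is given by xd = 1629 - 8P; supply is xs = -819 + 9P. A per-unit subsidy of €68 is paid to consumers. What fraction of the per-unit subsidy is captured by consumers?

Consumer share = 9/17

Pre-subsidy: 1629 - 8P = -819 + 9P gives P* = 144, x* = 477.
With the rebate, buyers effectively pay Pb = Ps − 68, where Ps is the price sellers receive.
Demand in terms of Ps becomes xd = 1629 − 8(Ps − 68) = 2173 - 8Ps. Setting this equal to supply: 2173 - 8Ps = -819 + 9Ps, so Ps = 176.
Buyers pay Pb = 176 − 68 = 108; x' = -819 + 9·176 = 765.
Buyers' price falls by P* − Pb = 144 − 108 = 36; sellers' price rises by Ps − P* = 176 − 144 = 32.
So consumers capture 36/68 = 9/17 of each unit of subsidy.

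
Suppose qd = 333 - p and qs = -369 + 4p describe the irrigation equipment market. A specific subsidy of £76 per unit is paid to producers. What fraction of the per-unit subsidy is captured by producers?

Producer share = 0.2

Pre-subsidy: 333 - p = -369 + 4p gives p* = 140.4, q* = 192.6.
With the subsidy, sellers receive ps = pb + 76 for each unit, where pb is the price buyers pay.
Supply in terms of pb becomes qs = -369 + 4(pb + 76) = -65 + 4pb. Setting this equal to demand: 333 - pb = -65 + 4pb, so pb = 79.6.
Sellers receive ps = 79.6 + 76 = 155.6; q' = 333 − 1·79.6 = 253.4.
Buyers' price falls by p* − pb = 140.4 − 79.6 = 60.8; sellers' price rises by ps − p* = 155.6 − 140.4 = 15.2.
So producers capture 15.2/76 = 0.2 of each unit of subsidy.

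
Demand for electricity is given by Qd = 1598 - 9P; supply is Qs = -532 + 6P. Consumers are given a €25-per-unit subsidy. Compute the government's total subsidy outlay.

Pre-subsidy: 1598 - 9P = -532 + 6P gives P* = 142, Q* = 320.
With the rebate, buyers effectively pay Pb = Ps − 25, where Ps is the price sellers receive.
Demand in terms of Ps becomes Qd = 1598 − 9(Ps − 25) = 1823 - 9Ps. Setting this equal to supply: 1823 - 9Ps = -532 + 6Ps, so Ps = 157.
Buyers pay Pb = 157 − 25 = 132; Q' = -532 + 6·157 = 410.
Government outlay = subsidy × quantity = 25 × 410 = 10250.

Government cost = €10250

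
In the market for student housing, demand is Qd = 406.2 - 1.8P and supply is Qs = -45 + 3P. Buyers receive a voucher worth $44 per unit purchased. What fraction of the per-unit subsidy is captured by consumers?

Consumer share = 0.625

Pre-subsidy: 406.2 - 1.8P = -45 + 3P gives P* = 94, Q* = 237.
With the rebate, buyers effectively pay Pb = Ps − 44, where Ps is the price sellers receive.
Demand in terms of Ps becomes Qd = 406.2 − 1.8(Ps − 44) = 485.4 - 1.8Ps. Setting this equal to supply: 485.4 - 1.8Ps = -45 + 3Ps, so Ps = 110.5.
Buyers pay Pb = 110.5 − 44 = 66.5; Q' = -45 + 3·110.5 = 286.5.
Buyers' price falls by P* − Pb = 94 − 66.5 = 27.5; sellers' price rises by Ps − P* = 110.5 − 94 = 16.5.
So consumers capture 27.5/44 = 0.625 of each unit of subsidy.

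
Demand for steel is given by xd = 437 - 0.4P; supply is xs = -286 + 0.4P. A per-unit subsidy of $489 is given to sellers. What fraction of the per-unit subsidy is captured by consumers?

Pre-subsidy: 437 - 0.4P = -286 + 0.4P gives P* = 903.75, x* = 75.5.
With the subsidy, sellers receive Ps = Pb + 489 for each unit, where Pb is the price buyers pay.
Supply in terms of Pb becomes xs = -286 + 0.4(Pb + 489) = -90.4 + 0.4Pb. Setting this equal to demand: 437 - 0.4Pb = -90.4 + 0.4Pb, so Pb = 659.25.
Sellers receive Ps = 659.25 + 489 = 1148.25; x' = 437 − 0.4·659.25 = 173.3.
Buyers' price falls by P* − Pb = 903.75 − 659.25 = 244.5; sellers' price rises by Ps − P* = 1148.25 − 903.75 = 244.5.
So consumers capture 244.5/489 = 0.5 of each unit of subsidy.

Consumer share = 0.5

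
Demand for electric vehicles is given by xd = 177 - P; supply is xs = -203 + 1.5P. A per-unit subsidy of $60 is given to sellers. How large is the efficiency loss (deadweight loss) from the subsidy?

Deadweight loss = $1080

Pre-subsidy: 177 - P = -203 + 1.5P gives P* = 152, x* = 25.
With the subsidy, sellers receive Ps = Pb + 60 for each unit, where Pb is the price buyers pay.
Supply in terms of Pb becomes xs = -203 + 1.5(Pb + 60) = -113 + 1.5Pb. Setting this equal to demand: 177 - Pb = -113 + 1.5Pb, so Pb = 116.
Sellers receive Ps = 116 + 60 = 176; x' = 177 − 1·116 = 61.
The subsidy expands output by 61 − 25 = 36 past the efficient level; on those units the gap between marginal cost and willingness to pay runs from 0 up to 60.
DWL = ½ × 60 × 36 = 1080.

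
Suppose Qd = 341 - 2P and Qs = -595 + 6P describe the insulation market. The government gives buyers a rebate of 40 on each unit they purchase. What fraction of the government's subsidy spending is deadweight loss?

Pre-subsidy: 341 - 2P = -595 + 6P gives P* = 117, Q* = 107.
With the rebate, buyers effectively pay Pb = Ps − 40, where Ps is the price sellers receive.
Demand in terms of Ps becomes Qd = 341 − 2(Ps − 40) = 421 - 2Ps. Setting this equal to supply: 421 - 2Ps = -595 + 6Ps, so Ps = 127.
Buyers pay Pb = 127 − 40 = 87; Q' = -595 + 6·127 = 167.
ΔCS = ½(107 + 167)(117 − 87) = 4110; ΔPS = ½(107 + 167)(127 − 117) = 1370.
Government spending = 40 × 167 = 6680.
DWL = ½ × 40 × (167 − 107) = 1200; fraction = 1200 / 6680 = 30/167.

DWL / government spending = 30/167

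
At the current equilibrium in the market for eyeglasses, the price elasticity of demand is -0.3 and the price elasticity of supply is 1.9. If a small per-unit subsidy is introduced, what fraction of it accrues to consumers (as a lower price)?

Consumer share = 19/22

For a small subsidy around the equilibrium, the benefit split depends on the relative slopes, which at a point are proportional to the elasticities.
Buyer share = εs/(εs + |εd|) = 1.9/(1.9 + 0.3) = 19/22; seller share = |εd|/(εs + |εd|) = 3/22.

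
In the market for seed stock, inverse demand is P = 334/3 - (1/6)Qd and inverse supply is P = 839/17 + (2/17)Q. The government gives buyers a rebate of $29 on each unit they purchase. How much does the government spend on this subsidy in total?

Government cost = $9280

Pre-subsidy: 334/3 - (1/6)Q = 839/17 + (2/17)Q gives Q* = 218 and P* = 75.
With the rebate, buyers effectively pay Pb = Ps − 29, where Ps is the price sellers receive.
On the curves, Pb = 334/3 - (1/6)Q and Ps = 839/17 + (2/17)Q; the wedge Ps − Pb = 29 gives 839/17 + (2/17)Q − (334/3 - (1/6)Q) = 29, so Q' = 320.
Then Pb = 334/3 − (1/6)·320 = 58 and Ps = 839/17 + (2/17)·320 = 87.
Government outlay = subsidy × quantity = 29 × 320 = 9280.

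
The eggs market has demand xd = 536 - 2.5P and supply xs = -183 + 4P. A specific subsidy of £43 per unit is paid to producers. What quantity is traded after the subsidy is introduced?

Pre-subsidy: 536 - 2.5P = -183 + 4P gives P* = 1438/13, x* = 3373/13.
With the subsidy, sellers receive Ps = Pb + 43 for each unit, where Pb is the price buyers pay.
Supply in terms of Pb becomes xs = -183 + 4(Pb + 43) = -11 + 4Pb. Setting this equal to demand: 536 - 2.5Pb = -11 + 4Pb, so Pb = 1094/13.
Sellers receive Ps = 1094/13 + 43 = 1653/13; x' = 536 − 2.5·(1094/13) = 4233/13.

x' = 4233/13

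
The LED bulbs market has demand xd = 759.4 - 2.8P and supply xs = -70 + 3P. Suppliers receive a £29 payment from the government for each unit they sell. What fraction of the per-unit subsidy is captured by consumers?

Pre-subsidy: 759.4 - 2.8P = -70 + 3P gives P* = 143, x* = 359.
With the subsidy, sellers receive Ps = Pb + 29 for each unit, where Pb is the price buyers pay.
Supply in terms of Pb becomes xs = -70 + 3(Pb + 29) = 17 + 3Pb. Setting this equal to demand: 759.4 - 2.8Pb = 17 + 3Pb, so Pb = 128.
Sellers receive Ps = 128 + 29 = 157; x' = 759.4 − 2.8·128 = 401.
Buyers' price falls by P* − Pb = 143 − 128 = 15; sellers' price rises by Ps − P* = 157 − 143 = 14.
So consumers capture 15/29 = 15/29 of each unit of subsidy.

Consumer share = 15/29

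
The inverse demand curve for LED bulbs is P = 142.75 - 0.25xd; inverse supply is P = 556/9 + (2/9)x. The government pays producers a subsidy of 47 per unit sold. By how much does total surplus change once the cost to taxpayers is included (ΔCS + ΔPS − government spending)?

Net change in total surplus = -39762/17

Pre-subsidy: 142.75 - 0.25x = 556/9 + (2/9)x gives x* = 2915/17 and P* = 1698/17.
With the subsidy, sellers receive Ps = Pb + 47 for each unit, where Pb is the price buyers pay.
On the curves, Pb = 142.75 - 0.25x and Ps = 556/9 + (2/9)x; the wedge Ps − Pb = 47 gives 556/9 + (2/9)x − (142.75 - 0.25x) = 47, so x' = 271.
Then Pb = 142.75 − 0.25·271 = 75 and Ps = 556/9 + (2/9)·271 = 122.
ΔCS = ½(2915/17 + 271)(1698/17 − 75) = 1590903/289; ΔPS = ½(2915/17 + 271)(122 − 1698/17) = 1414136/289.
Government spending = 47 × 271 = 12737.
Net change = 1590903/289 + 1414136/289 − 12737 = -39762/17. The loss equals the DWL triangle ½·47·1692/17.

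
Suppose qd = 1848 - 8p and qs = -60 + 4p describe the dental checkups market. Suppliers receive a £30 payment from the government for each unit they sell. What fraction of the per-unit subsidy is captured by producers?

Producer share = 2/3

Pre-subsidy: 1848 - 8p = -60 + 4p gives p* = 159, q* = 576.
With the subsidy, sellers receive ps = pb + 30 for each unit, where pb is the price buyers pay.
Supply in terms of pb becomes qs = -60 + 4(pb + 30) = 60 + 4pb. Setting this equal to demand: 1848 - 8pb = 60 + 4pb, so pb = 149.
Sellers receive ps = 149 + 30 = 179; q' = 1848 − 8·149 = 656.
Buyers' price falls by p* − pb = 159 − 149 = 10; sellers' price rises by ps − p* = 179 − 159 = 20.
So producers capture 20/30 = 2/3 of each unit of subsidy.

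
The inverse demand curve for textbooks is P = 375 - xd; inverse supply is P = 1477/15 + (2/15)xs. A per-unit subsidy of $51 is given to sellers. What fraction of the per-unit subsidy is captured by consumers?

Pre-subsidy: 375 - x = 1477/15 + (2/15)x gives x* = 244 and P* = 131.
With the subsidy, sellers receive Ps = Pb + 51 for each unit, where Pb is the price buyers pay.
On the curves, Pb = 375 - x and Ps = 1477/15 + (2/15)x; the wedge Ps − Pb = 51 gives 1477/15 + (2/15)x − (375 - x) = 51, so x' = 289.
Then Pb = 375 − 1·289 = 86 and Ps = 1477/15 + (2/15)·289 = 137.
Buyers' price falls by P* − Pb = 131 − 86 = 45; sellers' price rises by Ps − P* = 137 − 131 = 6.
So consumers capture 45/51 = 15/17 of each unit of subsidy.

Consumer share = 15/17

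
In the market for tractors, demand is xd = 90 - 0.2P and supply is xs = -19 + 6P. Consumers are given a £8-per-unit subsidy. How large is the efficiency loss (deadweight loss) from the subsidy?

Deadweight loss = 192/31

Pre-subsidy: 90 - 0.2P = -19 + 6P gives P* = 545/31, x* = 2681/31.
With the rebate, buyers effectively pay Pb = Ps − 8, where Ps is the price sellers receive.
Demand in terms of Ps becomes xd = 90 − 0.2(Ps − 8) = 91.6 - 0.2Ps. Setting this equal to supply: 91.6 - 0.2Ps = -19 + 6Ps, so Ps = 553/31.
Buyers pay Pb = 553/31 − 8 = 305/31; x' = -19 + 6·(553/31) = 2729/31.
The subsidy expands output by 2729/31 − 2681/31 = 48/31 past the efficient level; on those units the gap between marginal cost and willingness to pay runs from 0 up to 8.
DWL = ½ × 8 × 48/31 = 192/31.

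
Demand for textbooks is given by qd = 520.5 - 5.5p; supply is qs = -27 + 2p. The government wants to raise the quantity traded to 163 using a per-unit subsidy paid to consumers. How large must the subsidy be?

At q = 163, invert demand for the buyer price: pb = (520.5 − 163)/5.5 = 65; invert supply for the seller price: ps = (163 − (-27))/2 = 95.
The subsidy must fill the gap: s = ps − pb = 95 − 65 = 30.

Required subsidy s = 30 per unit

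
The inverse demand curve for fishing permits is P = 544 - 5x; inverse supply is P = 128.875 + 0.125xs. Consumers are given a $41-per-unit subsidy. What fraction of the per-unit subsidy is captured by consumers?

Pre-subsidy: 544 - 5x = 128.875 + 0.125x gives x* = 81 and P* = 139.
With the rebate, buyers effectively pay Pb = Ps − 41, where Ps is the price sellers receive.
On the curves, Pb = 544 - 5x and Ps = 128.875 + 0.125x; the wedge Ps − Pb = 41 gives 128.875 + 0.125x − (544 - 5x) = 41, so x' = 89.
Then Pb = 544 − 5·89 = 99 and Ps = 128.875 + 0.125·89 = 140.
Buyers' price falls by P* − Pb = 139 − 99 = 40; sellers' price rises by Ps − P* = 140 − 139 = 1.
So consumers capture 40/41 = 40/41 of each unit of subsidy.

Consumer share = 40/41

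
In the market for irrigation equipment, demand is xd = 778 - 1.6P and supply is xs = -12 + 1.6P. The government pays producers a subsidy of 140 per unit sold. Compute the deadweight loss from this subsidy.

Pre-subsidy: 778 - 1.6P = -12 + 1.6P gives P* = 246.875, x* = 383.
With the subsidy, sellers receive Ps = Pb + 140 for each unit, where Pb is the price buyers pay.
Supply in terms of Pb becomes xs = -12 + 1.6(Pb + 140) = 212 + 1.6Pb. Setting this equal to demand: 778 - 1.6Pb = 212 + 1.6Pb, so Pb = 176.875.
Sellers receive Ps = 176.875 + 140 = 316.875; x' = 778 − 1.6·176.875 = 495.
The subsidy expands output by 495 − 383 = 112 past the efficient level; on those units the gap between marginal cost and willingness to pay runs from 0 up to 140.
DWL = ½ × 140 × 112 = 7840.

Deadweight loss = 7840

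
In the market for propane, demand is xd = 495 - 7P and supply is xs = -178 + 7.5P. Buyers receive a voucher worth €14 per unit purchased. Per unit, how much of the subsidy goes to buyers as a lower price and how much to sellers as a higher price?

Pre-subsidy: 495 - 7P = -178 + 7.5P gives P* = 1346/29, x* = 4933/29.
With the rebate, buyers effectively pay Pb = Ps − 14, where Ps is the price sellers receive.
Demand in terms of Ps becomes xd = 495 − 7(Ps − 14) = 593 - 7Ps. Setting this equal to supply: 593 - 7Ps = -178 + 7.5Ps, so Ps = 1542/29.
Buyers pay Pb = 1542/29 − 14 = 1136/29; x' = -178 + 7.5·(1542/29) = 6403/29.
Buyers' price falls by P* − Pb = 1346/29 − 1136/29 = 210/29; sellers' price rises by Ps − P* = 1542/29 − 1346/29 = 196/29.

Buyers gain 210/29 per unit; sellers gain 196/29 per unit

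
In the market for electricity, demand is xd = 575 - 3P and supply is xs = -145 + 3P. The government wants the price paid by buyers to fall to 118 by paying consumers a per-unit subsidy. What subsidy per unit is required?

At a buyer price of 118, quantity demanded is 575 − 3·118 = 221.
Sellers supply 221 only when they receive Ps with -145 + 3·Ps = 221, i.e. Ps = 122.
s = Ps − Pb = 122 − 118 = 4.

Required subsidy s = 4 per unit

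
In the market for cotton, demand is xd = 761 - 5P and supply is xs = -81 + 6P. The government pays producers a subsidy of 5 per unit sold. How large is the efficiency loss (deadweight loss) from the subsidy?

Pre-subsidy: 761 - 5P = -81 + 6P gives P* = 842/11, x* = 4161/11.
With the subsidy, sellers receive Ps = Pb + 5 for each unit, where Pb is the price buyers pay.
Supply in terms of Pb becomes xs = -81 + 6(Pb + 5) = -51 + 6Pb. Setting this equal to demand: 761 - 5Pb = -51 + 6Pb, so Pb = 812/11.
Sellers receive Ps = 812/11 + 5 = 867/11; x' = 761 − 5·(812/11) = 4311/11.
The subsidy expands output by 4311/11 − 4161/11 = 150/11 past the efficient level; on those units the gap between marginal cost and willingness to pay runs from 0 up to 5.
DWL = ½ × 5 × 150/11 = 375/11.

Deadweight loss = 375/11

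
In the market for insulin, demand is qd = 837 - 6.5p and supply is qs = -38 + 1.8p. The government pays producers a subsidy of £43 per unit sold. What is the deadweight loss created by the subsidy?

Pre-subsidy: 837 - 6.5p = -38 + 1.8p gives p* = 8750/83, q* = 12596/83.
With the subsidy, sellers receive ps = pb + 43 for each unit, where pb is the price buyers pay.
Supply in terms of pb becomes qs = -38 + 1.8(pb + 43) = 39.4 + 1.8pb. Setting this equal to demand: 837 - 6.5pb = 39.4 + 1.8pb, so pb = 7976/83.
Sellers receive ps = 7976/83 + 43 = 11545/83; q' = 837 − 6.5·(7976/83) = 17627/83.
The subsidy expands output by 17627/83 − 12596/83 = 5031/83 past the efficient level; on those units the gap between marginal cost and willingness to pay runs from 0 up to 43.
DWL = ½ × 43 × 5031/83 = 216333/166.

Deadweight loss = 216333/166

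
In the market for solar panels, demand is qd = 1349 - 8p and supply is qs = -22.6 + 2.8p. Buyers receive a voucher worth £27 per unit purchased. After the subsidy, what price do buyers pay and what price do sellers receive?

Pre-subsidy: 1349 - 8p = -22.6 + 2.8p gives p* = 127, q* = 333.
With the rebate, buyers effectively pay pb = ps − 27, where ps is the price sellers receive.
Demand in terms of ps becomes qd = 1349 − 8(ps − 27) = 1565 - 8ps. Setting this equal to supply: 1565 - 8ps = -22.6 + 2.8ps, so ps = 147.
Buyers pay pb = 147 − 27 = 120; q' = -22.6 + 2.8·147 = 389.

Buyers pay £120; sellers receive £147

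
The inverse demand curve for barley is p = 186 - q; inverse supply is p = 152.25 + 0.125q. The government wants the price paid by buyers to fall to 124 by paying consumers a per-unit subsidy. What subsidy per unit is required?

Required subsidy s = 36 per unit

At a buyer price of 124, quantity demanded is 186 − 1·124 = 62.
Sellers supply 62 only when they receive ps = 152.25 + 0.125·62 = 160.
s = ps − pb = 160 − 124 = 36.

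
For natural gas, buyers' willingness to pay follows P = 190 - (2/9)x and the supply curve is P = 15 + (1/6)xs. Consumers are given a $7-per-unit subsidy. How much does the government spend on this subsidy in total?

Pre-subsidy: 190 - (2/9)x = 15 + (1/6)x gives x* = 450 and P* = 90.
With the rebate, buyers effectively pay Pb = Ps − 7, where Ps is the price sellers receive.
On the curves, Pb = 190 - (2/9)x and Ps = 15 + (1/6)x; the wedge Ps − Pb = 7 gives 15 + (1/6)x − (190 - (2/9)x) = 7, so x' = 468.
Then Pb = 190 − (2/9)·468 = 86 and Ps = 15 + (1/6)·468 = 93.
Government outlay = subsidy × quantity = 7 × 468 = 3276.

Government cost = $3276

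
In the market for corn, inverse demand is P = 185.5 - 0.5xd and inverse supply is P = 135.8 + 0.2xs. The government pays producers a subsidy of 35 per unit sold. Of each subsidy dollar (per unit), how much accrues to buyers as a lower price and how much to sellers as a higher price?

Buyers gain 25 per unit; sellers gain 10 per unit

Pre-subsidy: 185.5 - 0.5x = 135.8 + 0.2x gives x* = 71 and P* = 150.
With the subsidy, sellers receive Ps = Pb + 35 for each unit, where Pb is the price buyers pay.
On the curves, Pb = 185.5 - 0.5x and Ps = 135.8 + 0.2x; the wedge Ps − Pb = 35 gives 135.8 + 0.2x − (185.5 - 0.5x) = 35, so x' = 121.
Then Pb = 185.5 − 0.5·121 = 125 and Ps = 135.8 + 0.2·121 = 160.
Buyers' price falls by P* − Pb = 150 − 125 = 25; sellers' price rises by Ps − P* = 160 − 150 = 10.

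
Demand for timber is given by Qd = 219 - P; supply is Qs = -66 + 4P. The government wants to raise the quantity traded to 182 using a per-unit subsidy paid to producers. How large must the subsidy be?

Required subsidy s = 25 per unit

At Q = 182, invert demand for the buyer price: Pb = (219 − 182)/1 = 37; invert supply for the seller price: Ps = (182 − (-66))/4 = 62.
The subsidy must fill the gap: s = Ps − Pb = 62 − 37 = 25.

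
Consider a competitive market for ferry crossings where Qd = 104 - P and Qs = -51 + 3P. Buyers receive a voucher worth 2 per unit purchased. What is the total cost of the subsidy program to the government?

Pre-subsidy: 104 - P = -51 + 3P gives P* = 38.75, Q* = 65.25.
With the rebate, buyers effectively pay Pb = Ps − 2, where Ps is the price sellers receive.
Demand in terms of Ps becomes Qd = 104 − 1(Ps − 2) = 106 - Ps. Setting this equal to supply: 106 - Ps = -51 + 3Ps, so Ps = 39.25.
Buyers pay Pb = 39.25 − 2 = 37.25; Q' = -51 + 3·39.25 = 66.75.
Government outlay = subsidy × quantity = 2 × 66.75 = 133.5.

Government cost = 133.5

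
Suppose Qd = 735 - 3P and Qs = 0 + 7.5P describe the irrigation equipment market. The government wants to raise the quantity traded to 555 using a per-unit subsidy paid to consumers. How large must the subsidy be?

Required subsidy s = 14 per unit

At Q = 555, invert demand for the buyer price: Pb = (735 − 555)/3 = 60; invert supply for the seller price: Ps = (555 − (0))/7.5 = 74.
The subsidy must fill the gap: s = Ps − Pb = 74 − 60 = 14.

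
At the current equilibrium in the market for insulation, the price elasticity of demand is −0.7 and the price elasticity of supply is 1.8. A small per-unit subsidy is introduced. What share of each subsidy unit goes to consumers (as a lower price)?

Consumer share = 0.72

For a small subsidy around the equilibrium, the benefit split depends on the relative slopes, which at a point are proportional to the elasticities.
Buyer share = εs/(εs + |εd|) = 1.8/(1.8 + 0.7) = 0.72; seller share = |εd|/(εs + |εd|) = 0.28.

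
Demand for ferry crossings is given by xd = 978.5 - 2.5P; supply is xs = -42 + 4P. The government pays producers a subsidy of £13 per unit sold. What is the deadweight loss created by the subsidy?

Pre-subsidy: 978.5 - 2.5P = -42 + 4P gives P* = 157, x* = 586.
With the subsidy, sellers receive Ps = Pb + 13 for each unit, where Pb is the price buyers pay.
Supply in terms of Pb becomes xs = -42 + 4(Pb + 13) = 10 + 4Pb. Setting this equal to demand: 978.5 - 2.5Pb = 10 + 4Pb, so Pb = 149.
Sellers receive Ps = 149 + 13 = 162; x' = 978.5 − 2.5·149 = 606.
The subsidy expands output by 606 − 586 = 20 past the efficient level; on those units the gap between marginal cost and willingness to pay runs from 0 up to 13.
DWL = ½ × 13 × 20 = 130.

Deadweight loss = £130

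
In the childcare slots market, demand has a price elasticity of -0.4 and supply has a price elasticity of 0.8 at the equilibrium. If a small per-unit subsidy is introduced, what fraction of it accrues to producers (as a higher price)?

Producer share = 1/3

For a small subsidy around the equilibrium, the benefit split depends on the relative slopes, which at a point are proportional to the elasticities.
Buyer share = εs/(εs + |εd|) = 0.8/(0.8 + 0.4) = 2/3; seller share = |εd|/(εs + |εd|) = 1/3.
So producers capture 1/3 of the subsidy.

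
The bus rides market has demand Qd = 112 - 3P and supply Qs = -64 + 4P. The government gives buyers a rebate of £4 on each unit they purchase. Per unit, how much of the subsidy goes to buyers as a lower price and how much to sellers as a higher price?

Pre-subsidy: 112 - 3P = -64 + 4P gives P* = 176/7, Q* = 256/7.
With the rebate, buyers effectively pay Pb = Ps − 4, where Ps is the price sellers receive.
Demand in terms of Ps becomes Qd = 112 − 3(Ps − 4) = 124 - 3Ps. Setting this equal to supply: 124 - 3Ps = -64 + 4Ps, so Ps = 188/7.
Buyers pay Pb = 188/7 − 4 = 160/7; Q' = -64 + 4·(188/7) = 304/7.
Buyers' price falls by P* − Pb = 176/7 − 160/7 = 16/7; sellers' price rises by Ps − P* = 188/7 − 176/7 = 12/7.

Buyers gain 16/7 per unit; sellers gain 12/7 per unit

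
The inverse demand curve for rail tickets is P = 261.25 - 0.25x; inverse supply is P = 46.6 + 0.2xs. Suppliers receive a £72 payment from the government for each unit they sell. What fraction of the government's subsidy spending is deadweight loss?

DWL / government spending = 80/637

Pre-subsidy: 261.25 - 0.25x = 46.6 + 0.2x gives x* = 477 and P* = 142.
With the subsidy, sellers receive Ps = Pb + 72 for each unit, where Pb is the price buyers pay.
On the curves, Pb = 261.25 - 0.25x and Ps = 46.6 + 0.2x; the wedge Ps − Pb = 72 gives 46.6 + 0.2x − (261.25 - 0.25x) = 72, so x' = 637.
Then Pb = 261.25 − 0.25·637 = 102 and Ps = 46.6 + 0.2·637 = 174.
ΔCS = ½(477 + 637)(142 − 102) = 22280; ΔPS = ½(477 + 637)(174 − 142) = 17824.
Government spending = 72 × 637 = 45864.
DWL = ½ × 72 × (637 − 477) = 5760; fraction = 5760 / 45864 = 80/637.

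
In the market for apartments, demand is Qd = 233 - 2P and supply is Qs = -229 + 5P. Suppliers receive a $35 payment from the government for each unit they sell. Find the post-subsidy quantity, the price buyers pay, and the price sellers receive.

Q' = 151; buyers pay $41; sellers receive $76

Pre-subsidy: 233 - 2P = -229 + 5P gives P* = 66, Q* = 101.
With the subsidy, sellers receive Ps = Pb + 35 for each unit, where Pb is the price buyers pay.
Supply in terms of Pb becomes Qs = -229 + 5(Pb + 35) = -54 + 5Pb. Setting this equal to demand: 233 - 2Pb = -54 + 5Pb, so Pb = 41.
Sellers receive Ps = 41 + 35 = 76; Q' = 233 − 2·41 = 151.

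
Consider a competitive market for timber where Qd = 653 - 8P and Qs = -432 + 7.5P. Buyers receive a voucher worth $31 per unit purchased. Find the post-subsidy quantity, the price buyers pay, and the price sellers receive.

Q' = 213; buyers pay $55; sellers receive $86

Pre-subsidy: 653 - 8P = -432 + 7.5P gives P* = 70, Q* = 93.
With the rebate, buyers effectively pay Pb = Ps − 31, where Ps is the price sellers receive.
Demand in terms of Ps becomes Qd = 653 − 8(Ps − 31) = 901 - 8Ps. Setting this equal to supply: 901 - 8Ps = -432 + 7.5Ps, so Ps = 86.
Buyers pay Pb = 86 − 31 = 55; Q' = -432 + 7.5·86 = 213.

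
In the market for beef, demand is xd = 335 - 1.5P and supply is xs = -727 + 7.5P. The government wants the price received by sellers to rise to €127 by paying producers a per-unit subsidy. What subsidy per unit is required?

At a seller price of 127, quantity supplied is -727 + 7.5·127 = 225.5.
Buyers absorb 225.5 only when they pay Pb with 335 − 1.5·Pb = 225.5, i.e. Pb = 73.
s = Ps − Pb = 127 − 73 = 54.

Required subsidy s = €54 per unit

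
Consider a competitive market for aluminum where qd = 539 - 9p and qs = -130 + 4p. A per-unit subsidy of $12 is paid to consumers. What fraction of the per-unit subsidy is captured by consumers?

Consumer share = 4/13

Pre-subsidy: 539 - 9p = -130 + 4p gives p* = 669/13, q* = 986/13.
With the rebate, buyers effectively pay pb = ps − 12, where ps is the price sellers receive.
Demand in terms of ps becomes qd = 539 − 9(ps − 12) = 647 - 9ps. Setting this equal to supply: 647 - 9ps = -130 + 4ps, so ps = 777/13.
Buyers pay pb = 777/13 − 12 = 621/13; q' = -130 + 4·(777/13) = 1418/13.
Buyers' price falls by p* − pb = 669/13 − 621/13 = 48/13; sellers' price rises by ps − p* = 777/13 − 669/13 = 108/13.
So consumers capture (48/13)/12 = 4/13 of each unit of subsidy.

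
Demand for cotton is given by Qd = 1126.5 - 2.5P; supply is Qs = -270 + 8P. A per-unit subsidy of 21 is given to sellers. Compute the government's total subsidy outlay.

Pre-subsidy: 1126.5 - 2.5P = -270 + 8P gives P* = 133, Q* = 794.
With the subsidy, sellers receive Ps = Pb + 21 for each unit, where Pb is the price buyers pay.
Supply in terms of Pb becomes Qs = -270 + 8(Pb + 21) = -102 + 8Pb. Setting this equal to demand: 1126.5 - 2.5Pb = -102 + 8Pb, so Pb = 117.
Sellers receive Ps = 117 + 21 = 138; Q' = 1126.5 − 2.5·117 = 834.
Government outlay = subsidy × quantity = 21 × 834 = 17514.

Government cost = 17514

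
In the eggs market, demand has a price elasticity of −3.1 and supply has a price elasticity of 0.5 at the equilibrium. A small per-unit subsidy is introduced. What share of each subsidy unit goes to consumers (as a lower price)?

For a small subsidy around the equilibrium, the benefit split depends on the relative slopes, which at a point are proportional to the elasticities.
Buyer share = εs/(εs + |εd|) = 0.5/(0.5 + 3.1) = 5/36; seller share = |εd|/(εs + |εd|) = 31/36.

Consumer share = 5/36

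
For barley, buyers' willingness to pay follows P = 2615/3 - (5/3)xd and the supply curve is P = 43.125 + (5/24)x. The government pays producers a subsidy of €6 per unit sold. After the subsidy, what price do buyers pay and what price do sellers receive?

Pre-subsidy: 2615/3 - (5/3)x = 43.125 + (5/24)x gives x* = 3977/9 and P* = 3650/27.
With the subsidy, sellers receive Ps = Pb + 6 for each unit, where Pb is the price buyers pay.
On the curves, Pb = 2615/3 - (5/3)x and Ps = 43.125 + (5/24)x; the wedge Ps − Pb = 6 gives 43.125 + (5/24)x − (2615/3 - (5/3)x) = 6, so x' = 20029/45.
Then Pb = 2615/3 − (5/3)·(20029/45) = 3506/27 and Ps = 43.125 + (5/24)·(20029/45) = 3668/27.

Buyers pay 3506/27; sellers receive 3668/27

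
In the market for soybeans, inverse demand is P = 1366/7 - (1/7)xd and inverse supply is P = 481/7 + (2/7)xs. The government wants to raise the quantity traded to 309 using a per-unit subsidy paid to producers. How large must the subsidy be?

At x = 309, from the demand curve buyers pay Pb = 1366/7 − (1/7)·309 = 151; from the supply curve sellers need Ps = 481/7 + (2/7)·309 = 157.
The subsidy must fill the gap: s = Ps − Pb = 157 − 151 = 6.

Required subsidy s = 6 per unit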